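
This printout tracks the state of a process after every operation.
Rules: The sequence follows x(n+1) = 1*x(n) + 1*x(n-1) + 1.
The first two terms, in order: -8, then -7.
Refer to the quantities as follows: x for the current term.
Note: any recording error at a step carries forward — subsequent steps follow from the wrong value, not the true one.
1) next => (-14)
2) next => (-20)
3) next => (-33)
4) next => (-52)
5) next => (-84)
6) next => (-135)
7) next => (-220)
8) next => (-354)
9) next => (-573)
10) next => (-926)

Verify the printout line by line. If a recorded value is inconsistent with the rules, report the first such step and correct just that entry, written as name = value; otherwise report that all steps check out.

step 7, x = -218

Step 1: x = 1*(-7) + (1)*(-8) + (1) = -14 — verified.
Step 2: x = 1*(-14) + (1)*(-7) + (1) = -20 — exactly as logged.
Step 3: x = 1*(-20) + (1)*(-14) + (1) = -33 — in agreement.
Step 4: x = 1*(-33) + (1)*(-20) + (1) = -52 — confirmed correct.
Step 5: x = 1*(-52) + (1)*(-33) + (1) = -84 — exactly as logged.
Step 6: x = 1*(-84) + (1)*(-52) + (1) = -135 — verified.
Step 7: x = 1*(-135) + (1)*(-84) + (1) = -218 — this is not what the printout shows.
First incorrect step: 7; the correct value is x = -218.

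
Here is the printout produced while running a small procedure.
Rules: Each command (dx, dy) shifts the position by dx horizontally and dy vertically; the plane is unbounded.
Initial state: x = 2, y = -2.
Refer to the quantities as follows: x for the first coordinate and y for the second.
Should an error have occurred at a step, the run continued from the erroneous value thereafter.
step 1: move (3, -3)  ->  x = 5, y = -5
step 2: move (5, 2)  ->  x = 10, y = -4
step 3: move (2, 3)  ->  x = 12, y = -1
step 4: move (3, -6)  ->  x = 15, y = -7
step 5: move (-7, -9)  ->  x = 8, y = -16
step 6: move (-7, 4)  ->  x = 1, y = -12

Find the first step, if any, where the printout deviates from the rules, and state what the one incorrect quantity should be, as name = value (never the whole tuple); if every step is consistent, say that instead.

step 2, y = -3

step 1: x = 2 + (3) = 5, y = -2 + (-3) = -5 -> agrees with the printout
step 2: x = 5 + (5) = 10, y = -5 + (2) = -3 -> first mismatch against the printout
The earliest wrong entry is at step 2: it should read y = -3.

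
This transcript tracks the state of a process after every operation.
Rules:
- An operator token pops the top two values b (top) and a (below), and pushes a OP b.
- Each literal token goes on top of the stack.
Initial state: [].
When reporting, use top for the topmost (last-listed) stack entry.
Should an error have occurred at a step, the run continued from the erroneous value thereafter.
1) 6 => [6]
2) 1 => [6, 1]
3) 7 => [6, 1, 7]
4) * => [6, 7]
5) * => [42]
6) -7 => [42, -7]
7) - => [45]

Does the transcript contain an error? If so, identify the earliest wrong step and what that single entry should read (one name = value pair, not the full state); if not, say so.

step 7, top = 49

step 1: push 6: top = 6 -> in agreement
step 2: push 1: top = 1 -> confirmed correct
step 3: push 7: top = 7 -> in agreement
step 4: 1 * 7 = 7 -> no discrepancy
step 5: 6 * 7 = 42 -> same as recorded
step 6: push -7: top = -7 -> exactly as logged
step 7: 42 - -7 = 49 -> this is not what the transcript shows
The audit stops at step 7: the recorded entry is wrong and should be top = 49.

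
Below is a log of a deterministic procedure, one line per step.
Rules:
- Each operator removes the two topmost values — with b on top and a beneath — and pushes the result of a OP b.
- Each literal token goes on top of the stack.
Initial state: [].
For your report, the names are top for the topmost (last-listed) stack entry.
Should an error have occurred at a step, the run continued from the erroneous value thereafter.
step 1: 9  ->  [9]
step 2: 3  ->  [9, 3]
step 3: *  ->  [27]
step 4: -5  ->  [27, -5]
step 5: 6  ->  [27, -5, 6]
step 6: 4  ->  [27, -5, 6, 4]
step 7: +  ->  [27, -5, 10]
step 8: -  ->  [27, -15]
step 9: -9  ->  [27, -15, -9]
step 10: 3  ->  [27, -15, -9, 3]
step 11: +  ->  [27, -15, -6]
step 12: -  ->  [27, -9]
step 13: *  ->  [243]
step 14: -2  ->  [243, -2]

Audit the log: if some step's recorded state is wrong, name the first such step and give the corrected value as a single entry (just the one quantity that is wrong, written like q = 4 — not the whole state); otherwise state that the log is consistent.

step 13, top = -243

step 1: push 9: top = 9 -> confirmed correct
step 2: push 3: top = 3 -> confirmed correct
step 3: 9 * 3 = 27 -> verified
step 4: push -5: top = -5 -> no discrepancy
step 5: push 6: top = 6 -> verified
step 6: push 4: top = 4 -> exactly as logged
step 7: 6 + 4 = 10 -> in agreement
step 8: -5 - 10 = -15 -> in agreement
step 9: push -9: top = -9 -> matches
step 10: push 3: top = 3 -> verified
step 11: -9 + 3 = -6 -> consistent with the log
step 12: -15 - -6 = -9 -> agrees with the log
step 13: 27 * -9 = -243 -> the recorded entry deviates here
The audit stops at step 13: the recorded entry is wrong and should be top = -243.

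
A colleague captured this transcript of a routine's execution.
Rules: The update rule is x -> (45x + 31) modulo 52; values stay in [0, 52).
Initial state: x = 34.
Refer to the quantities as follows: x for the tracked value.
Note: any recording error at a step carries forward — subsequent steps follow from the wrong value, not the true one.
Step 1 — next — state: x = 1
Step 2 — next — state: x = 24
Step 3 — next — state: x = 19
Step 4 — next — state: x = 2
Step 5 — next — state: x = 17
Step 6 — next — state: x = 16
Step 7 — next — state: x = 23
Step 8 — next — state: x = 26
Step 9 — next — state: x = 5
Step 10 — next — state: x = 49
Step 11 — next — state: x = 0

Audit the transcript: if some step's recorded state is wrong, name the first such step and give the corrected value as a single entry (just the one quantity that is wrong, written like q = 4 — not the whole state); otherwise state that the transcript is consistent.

step 10, x = 48

Step 1: x = (45*34 + 31) mod 52 = 1 — same as recorded.
Step 2: x = (45*1 + 31) mod 52 = 24 — matches.
Step 3: x = (45*24 + 31) mod 52 = 19 — exactly as logged.
Step 4: x = (45*19 + 31) mod 52 = 2 — matches.
Step 5: x = (45*2 + 31) mod 52 = 17 — consistent with the transcript.
Step 6: x = (45*17 + 31) mod 52 = 16 — verified.
Step 7: x = (45*16 + 31) mod 52 = 23 — verified.
Step 8: x = (45*23 + 31) mod 52 = 26 — verified.
Step 9: x = (45*26 + 31) mod 52 = 5 — checks out.
Step 10: x = (45*5 + 31) mod 52 = 48 — the recorded entry deviates here.
First incorrect step: 10; the correct value is x = 48.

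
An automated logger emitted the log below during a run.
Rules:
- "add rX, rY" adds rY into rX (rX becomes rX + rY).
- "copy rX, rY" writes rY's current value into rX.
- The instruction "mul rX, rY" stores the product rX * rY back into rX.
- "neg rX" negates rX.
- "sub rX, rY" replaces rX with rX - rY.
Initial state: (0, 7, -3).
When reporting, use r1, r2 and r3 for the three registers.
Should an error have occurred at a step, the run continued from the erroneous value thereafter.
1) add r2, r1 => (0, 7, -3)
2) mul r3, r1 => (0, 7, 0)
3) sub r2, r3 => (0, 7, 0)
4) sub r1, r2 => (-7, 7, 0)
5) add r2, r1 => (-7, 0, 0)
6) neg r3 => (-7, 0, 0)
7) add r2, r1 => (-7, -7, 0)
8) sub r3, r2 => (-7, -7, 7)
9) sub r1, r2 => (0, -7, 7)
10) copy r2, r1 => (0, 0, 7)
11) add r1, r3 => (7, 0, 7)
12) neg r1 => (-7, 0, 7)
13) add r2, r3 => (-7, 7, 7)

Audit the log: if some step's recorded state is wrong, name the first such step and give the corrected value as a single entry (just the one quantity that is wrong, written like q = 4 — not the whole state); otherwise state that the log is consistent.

1. r2 = 7 + 0 = 7 (confirmed correct)
2. r3 = -3 * 0 = 0 (consistent with the log)
3. r2 = 7 - 0 = 7 (confirmed correct)
4. r1 = 0 - 7 = -7 (same as recorded)
5. r2 = 7 + -7 = 0 (consistent with the log)
6. r3 = -(0) = 0 (agrees with the log)
7. r2 = 0 + -7 = -7 (same as recorded)
8. r3 = 0 - -7 = 7 (consistent with the log)
9. r1 = -7 - -7 = 0 (checks out)
10. r2 = 0 (in agreement)
11. r1 = 0 + 7 = 7 (agrees with the log)
12. r1 = -(7) = -7 (consistent with the log)
13. r2 = 0 + 7 = 7 (no discrepancy)
All steps check out; nothing to correct.

no error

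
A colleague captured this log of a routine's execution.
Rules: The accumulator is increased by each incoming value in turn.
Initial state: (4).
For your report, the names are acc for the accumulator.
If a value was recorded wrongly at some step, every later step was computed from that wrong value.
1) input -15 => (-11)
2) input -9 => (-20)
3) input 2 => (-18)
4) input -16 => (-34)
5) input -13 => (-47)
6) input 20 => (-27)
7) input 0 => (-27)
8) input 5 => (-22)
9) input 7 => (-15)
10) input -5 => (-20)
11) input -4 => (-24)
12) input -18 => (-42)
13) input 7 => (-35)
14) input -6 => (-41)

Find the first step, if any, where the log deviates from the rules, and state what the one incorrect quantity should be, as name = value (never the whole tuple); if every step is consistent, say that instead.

step 1: acc = 4 + -15 = -11 -> confirmed correct
step 2: acc = -11 + -9 = -20 -> same as recorded
step 3: acc = -20 + 2 = -18 -> agrees with the log
step 4: acc = -18 + -16 = -34 -> same as recorded
step 5: acc = -34 + -13 = -47 -> in agreement
step 6: acc = -47 + 20 = -27 -> checks out
step 7: acc = -27 + 0 = -27 -> consistent with the log
step 8: acc = -27 + 5 = -22 -> checks out
step 9: acc = -22 + 7 = -15 -> agrees with the log
step 10: acc = -15 + -5 = -20 -> matches
step 11: acc = -20 + -4 = -24 -> verified
step 12: acc = -24 + -18 = -42 -> verified
step 13: acc = -42 + 7 = -35 -> agrees with the log
step 14: acc = -35 + -6 = -41 -> confirmed correct
All entries verified; no error found.

no error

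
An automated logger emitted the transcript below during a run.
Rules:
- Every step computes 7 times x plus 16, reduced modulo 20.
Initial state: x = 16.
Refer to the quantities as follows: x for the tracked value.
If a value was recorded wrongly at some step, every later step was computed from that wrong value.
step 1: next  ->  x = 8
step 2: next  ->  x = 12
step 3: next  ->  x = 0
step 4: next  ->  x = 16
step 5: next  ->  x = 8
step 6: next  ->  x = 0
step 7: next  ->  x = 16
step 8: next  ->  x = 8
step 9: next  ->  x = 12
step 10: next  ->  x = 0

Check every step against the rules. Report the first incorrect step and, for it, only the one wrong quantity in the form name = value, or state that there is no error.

step 6, x = 12

step 1: x = (7*16 + 16) mod 20 = 8 -> same as recorded
step 2: x = (7*8 + 16) mod 20 = 12 -> consistent with the transcript
step 3: x = (7*12 + 16) mod 20 = 0 -> verified
step 4: x = (7*0 + 16) mod 20 = 16 -> agrees with the transcript
step 5: x = (7*16 + 16) mod 20 = 8 -> verified
step 6: x = (7*8 + 16) mod 20 = 12 -> this is not what the transcript shows
The audit stops at step 6: the recorded entry is wrong and should be x = 12.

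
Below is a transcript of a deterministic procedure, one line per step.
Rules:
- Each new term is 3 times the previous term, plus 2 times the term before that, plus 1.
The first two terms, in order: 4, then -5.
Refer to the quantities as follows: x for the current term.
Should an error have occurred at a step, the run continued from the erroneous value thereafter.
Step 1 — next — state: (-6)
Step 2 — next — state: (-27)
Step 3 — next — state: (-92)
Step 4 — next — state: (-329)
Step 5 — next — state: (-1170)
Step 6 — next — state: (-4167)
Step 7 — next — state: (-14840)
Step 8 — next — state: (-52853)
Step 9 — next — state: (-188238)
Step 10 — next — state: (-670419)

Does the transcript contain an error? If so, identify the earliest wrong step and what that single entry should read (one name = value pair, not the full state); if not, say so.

no error

1. x = 3*(-5) + (2)*(4) + (1) = -6 (agrees with the transcript)
2. x = 3*(-6) + (2)*(-5) + (1) = -27 (consistent with the transcript)
3. x = 3*(-27) + (2)*(-6) + (1) = -92 (consistent with the transcript)
4. x = 3*(-92) + (2)*(-27) + (1) = -329 (in agreement)
5. x = 3*(-329) + (2)*(-92) + (1) = -1170 (checks out)
6. x = 3*(-1170) + (2)*(-329) + (1) = -4167 (checks out)
7. x = 3*(-4167) + (2)*(-1170) + (1) = -14840 (confirmed correct)
8. x = 3*(-14840) + (2)*(-4167) + (1) = -52853 (confirmed correct)
9. x = 3*(-52853) + (2)*(-14840) + (1) = -188238 (in agreement)
10. x = 3*(-188238) + (2)*(-52853) + (1) = -670419 (same as recorded)
Each recorded entry agrees with the recomputation.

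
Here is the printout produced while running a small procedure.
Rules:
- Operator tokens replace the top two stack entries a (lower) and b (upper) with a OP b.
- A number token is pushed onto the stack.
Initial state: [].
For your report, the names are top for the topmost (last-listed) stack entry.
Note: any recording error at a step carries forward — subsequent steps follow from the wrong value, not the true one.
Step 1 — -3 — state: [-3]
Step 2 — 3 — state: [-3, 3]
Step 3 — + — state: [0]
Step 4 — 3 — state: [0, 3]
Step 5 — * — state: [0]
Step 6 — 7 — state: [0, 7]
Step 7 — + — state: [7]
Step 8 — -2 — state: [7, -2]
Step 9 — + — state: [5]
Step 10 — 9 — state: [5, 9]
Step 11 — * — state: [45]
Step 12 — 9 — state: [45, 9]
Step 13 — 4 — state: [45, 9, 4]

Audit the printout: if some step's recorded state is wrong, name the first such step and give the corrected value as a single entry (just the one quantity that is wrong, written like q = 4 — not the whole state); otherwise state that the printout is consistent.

Recomputing the run from the initial state:
step 1: [-3]
step 2: [-3, 3]
step 3: [0]
step 4: [0, 3]
step 5: [0]
step 6: [0, 7]
step 7: [7]
step 8: [7, -2]
step 9: [5]
step 10: [5, 9]
step 11: [45]
step 12: [45, 9]
step 13: [45, 9, 4]
This matches the printout at every step.

no error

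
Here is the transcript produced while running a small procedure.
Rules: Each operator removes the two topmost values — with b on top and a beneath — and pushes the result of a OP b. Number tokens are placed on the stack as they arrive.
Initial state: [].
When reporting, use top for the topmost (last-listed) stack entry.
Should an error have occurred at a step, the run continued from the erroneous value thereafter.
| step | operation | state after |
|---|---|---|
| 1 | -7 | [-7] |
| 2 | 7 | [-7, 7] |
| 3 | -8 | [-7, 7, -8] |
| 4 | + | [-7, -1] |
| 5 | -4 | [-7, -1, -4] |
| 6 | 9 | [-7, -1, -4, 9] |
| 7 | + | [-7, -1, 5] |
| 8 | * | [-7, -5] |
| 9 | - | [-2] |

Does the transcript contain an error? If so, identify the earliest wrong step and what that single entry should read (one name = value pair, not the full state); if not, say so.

Recomputing the run from the initial state:
step 1: [-7]
step 2: [-7, 7]
step 3: [-7, 7, -8]
step 4: [-7, -1]
step 5: [-7, -1, -4]
step 6: [-7, -1, -4, 9]
step 7: [-7, -1, 5]
step 8: [-7, -5]
step 9: [-2]
This matches the transcript at every step.

no error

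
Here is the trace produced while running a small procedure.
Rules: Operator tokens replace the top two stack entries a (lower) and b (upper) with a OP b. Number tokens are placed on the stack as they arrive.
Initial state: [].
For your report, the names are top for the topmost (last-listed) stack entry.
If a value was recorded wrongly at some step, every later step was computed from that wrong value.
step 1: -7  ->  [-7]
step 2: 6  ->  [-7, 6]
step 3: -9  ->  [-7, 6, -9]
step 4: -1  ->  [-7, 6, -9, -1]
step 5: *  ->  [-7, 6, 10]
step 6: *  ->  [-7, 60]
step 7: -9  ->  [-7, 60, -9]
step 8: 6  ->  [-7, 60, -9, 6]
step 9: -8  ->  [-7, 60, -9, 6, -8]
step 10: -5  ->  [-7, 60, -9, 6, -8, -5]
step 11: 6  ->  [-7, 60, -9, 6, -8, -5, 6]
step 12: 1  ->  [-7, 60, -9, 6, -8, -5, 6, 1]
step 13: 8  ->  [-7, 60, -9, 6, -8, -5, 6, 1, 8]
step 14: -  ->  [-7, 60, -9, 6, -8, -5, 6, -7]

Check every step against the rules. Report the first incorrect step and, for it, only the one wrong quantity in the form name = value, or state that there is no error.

step 5, top = 9

Step 1: push -7: top = -7 — consistent with the trace.
Step 2: push 6: top = 6 — consistent with the trace.
Step 3: push -9: top = -9 — verified.
Step 4: push -1: top = -1 — in agreement.
Step 5: -9 * -1 = 9 — this is not what the trace shows.
First incorrect step: 5; the correct value is top = 9.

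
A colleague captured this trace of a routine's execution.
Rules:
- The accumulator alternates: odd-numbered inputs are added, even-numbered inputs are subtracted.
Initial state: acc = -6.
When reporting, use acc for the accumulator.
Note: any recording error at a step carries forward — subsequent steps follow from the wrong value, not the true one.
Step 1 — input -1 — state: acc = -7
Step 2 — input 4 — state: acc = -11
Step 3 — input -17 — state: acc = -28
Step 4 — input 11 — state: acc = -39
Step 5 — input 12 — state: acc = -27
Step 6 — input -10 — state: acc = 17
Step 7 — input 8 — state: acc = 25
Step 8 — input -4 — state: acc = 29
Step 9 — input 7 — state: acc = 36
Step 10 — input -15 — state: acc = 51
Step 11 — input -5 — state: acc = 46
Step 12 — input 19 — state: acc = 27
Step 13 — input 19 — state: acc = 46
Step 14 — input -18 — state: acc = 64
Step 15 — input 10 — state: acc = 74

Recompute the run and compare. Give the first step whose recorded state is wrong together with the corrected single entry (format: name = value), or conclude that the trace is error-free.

step 1: acc = -6 + -1 = -7 -> confirmed correct
step 2: acc = -7 - 4 = -11 -> verified
step 3: acc = -11 + -17 = -28 -> in agreement
step 4: acc = -28 - 11 = -39 -> agrees with the trace
step 5: acc = -39 + 12 = -27 -> consistent with the trace
step 6: acc = -27 - -10 = -17 -> this is not what the trace shows
The audit stops at step 6: the recorded entry is wrong and should be acc = -17.

step 6, acc = -17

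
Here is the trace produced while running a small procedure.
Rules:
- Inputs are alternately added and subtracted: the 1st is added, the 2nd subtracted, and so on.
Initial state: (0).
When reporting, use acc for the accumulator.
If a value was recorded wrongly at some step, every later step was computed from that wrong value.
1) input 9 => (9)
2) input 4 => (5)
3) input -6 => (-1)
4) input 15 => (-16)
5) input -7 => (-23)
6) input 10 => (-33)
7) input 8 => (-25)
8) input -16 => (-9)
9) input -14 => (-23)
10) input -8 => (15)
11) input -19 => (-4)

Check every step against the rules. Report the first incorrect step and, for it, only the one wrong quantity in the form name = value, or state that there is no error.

1. acc = 0 + 9 = 9 (consistent with the trace)
2. acc = 9 - 4 = 5 (no discrepancy)
3. acc = 5 + -6 = -1 (consistent with the trace)
4. acc = -1 - 15 = -16 (in agreement)
5. acc = -16 + -7 = -23 (same as recorded)
6. acc = -23 - 10 = -33 (verified)
7. acc = -33 + 8 = -25 (agrees with the trace)
8. acc = -25 - -16 = -9 (matches)
9. acc = -9 + -14 = -23 (same as recorded)
10. acc = -23 - -8 = -15 (the entry is off here)
First incorrect step: 10; the correct value is acc = -15.

step 10, acc = -15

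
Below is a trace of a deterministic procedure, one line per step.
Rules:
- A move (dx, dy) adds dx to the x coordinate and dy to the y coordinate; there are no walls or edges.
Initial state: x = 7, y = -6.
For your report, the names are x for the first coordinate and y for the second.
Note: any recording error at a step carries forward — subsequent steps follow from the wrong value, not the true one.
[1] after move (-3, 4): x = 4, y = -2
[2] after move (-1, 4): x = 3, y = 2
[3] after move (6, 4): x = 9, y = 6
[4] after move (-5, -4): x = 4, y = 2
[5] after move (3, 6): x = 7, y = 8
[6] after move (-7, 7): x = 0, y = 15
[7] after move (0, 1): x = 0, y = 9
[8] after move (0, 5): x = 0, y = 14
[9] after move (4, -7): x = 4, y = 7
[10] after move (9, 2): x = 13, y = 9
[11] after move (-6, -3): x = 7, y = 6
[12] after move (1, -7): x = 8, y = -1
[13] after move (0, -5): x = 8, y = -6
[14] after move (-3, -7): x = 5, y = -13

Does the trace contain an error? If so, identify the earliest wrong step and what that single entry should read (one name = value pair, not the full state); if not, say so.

Recomputing the run from the initial state:
step 1: x = 4, y = -2
step 2: x = 3, y = 2
step 3: x = 9, y = 6
step 4: x = 4, y = 2
step 5: x = 7, y = 8
step 6: x = 0, y = 15
step 7: x = 0, y = 16
step 8: x = 0, y = 21
step 9: x = 4, y = 14
step 10: x = 13, y = 16
step 11: x = 7, y = 13
step 12: x = 8, y = 6
step 13: x = 8, y = 1
step 14: x = 5, y = -6
The first disagreement with the trace is at step 7, where the value should be y = 16.

step 7, y = 16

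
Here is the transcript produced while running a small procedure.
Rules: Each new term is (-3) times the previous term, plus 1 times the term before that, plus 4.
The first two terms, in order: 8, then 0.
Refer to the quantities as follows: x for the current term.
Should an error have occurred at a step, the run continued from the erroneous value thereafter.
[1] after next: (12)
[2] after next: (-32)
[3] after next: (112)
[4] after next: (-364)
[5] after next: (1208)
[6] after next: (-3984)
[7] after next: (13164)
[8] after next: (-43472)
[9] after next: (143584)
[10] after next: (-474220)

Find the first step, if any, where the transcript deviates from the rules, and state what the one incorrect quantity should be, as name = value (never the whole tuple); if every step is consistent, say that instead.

no error

step 1: x = -3*(0) + (1)*(8) + (4) = 12 -> matches
step 2: x = -3*(12) + (1)*(0) + (4) = -32 -> agrees with the transcript
step 3: x = -3*(-32) + (1)*(12) + (4) = 112 -> same as recorded
step 4: x = -3*(112) + (1)*(-32) + (4) = -364 -> in agreement
step 5: x = -3*(-364) + (1)*(112) + (4) = 1208 -> same as recorded
step 6: x = -3*(1208) + (1)*(-364) + (4) = -3984 -> consistent with the transcript
step 7: x = -3*(-3984) + (1)*(1208) + (4) = 13164 -> exactly as logged
step 8: x = -3*(13164) + (1)*(-3984) + (4) = -43472 -> confirmed correct
step 9: x = -3*(-43472) + (1)*(13164) + (4) = 143584 -> checks out
step 10: x = -3*(143584) + (1)*(-43472) + (4) = -474220 -> verified
All entries verified; no error found.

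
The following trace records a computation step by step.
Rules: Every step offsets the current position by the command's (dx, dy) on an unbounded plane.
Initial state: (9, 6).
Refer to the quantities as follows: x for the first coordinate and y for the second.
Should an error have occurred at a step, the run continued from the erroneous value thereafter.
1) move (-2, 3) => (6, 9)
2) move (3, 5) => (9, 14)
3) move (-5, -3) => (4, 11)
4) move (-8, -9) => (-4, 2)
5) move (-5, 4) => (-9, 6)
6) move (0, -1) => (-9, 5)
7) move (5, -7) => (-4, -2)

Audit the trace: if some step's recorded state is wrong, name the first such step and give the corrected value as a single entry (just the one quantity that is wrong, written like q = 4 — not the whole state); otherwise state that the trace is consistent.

step 1, x = 7

1. x = 9 + (-2) = 7, y = 6 + (3) = 9 (the trace disagrees here)
The audit stops at step 1: the recorded entry is wrong and should be x = 7.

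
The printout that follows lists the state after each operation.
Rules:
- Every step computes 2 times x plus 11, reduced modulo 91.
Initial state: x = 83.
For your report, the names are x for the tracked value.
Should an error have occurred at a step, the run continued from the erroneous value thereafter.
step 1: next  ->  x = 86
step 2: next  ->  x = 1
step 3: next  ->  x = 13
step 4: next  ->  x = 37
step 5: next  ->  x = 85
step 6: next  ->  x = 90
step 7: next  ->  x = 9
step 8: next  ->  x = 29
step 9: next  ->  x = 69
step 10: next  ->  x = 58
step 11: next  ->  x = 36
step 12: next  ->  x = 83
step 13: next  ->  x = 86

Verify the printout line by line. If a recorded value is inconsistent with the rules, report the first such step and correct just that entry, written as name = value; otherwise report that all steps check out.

Step 1: x = (2*83 + 11) mod 91 = 86 — verified.
Step 2: x = (2*86 + 11) mod 91 = 1 — in agreement.
Step 3: x = (2*1 + 11) mod 91 = 13 — verified.
Step 4: x = (2*13 + 11) mod 91 = 37 — agrees with the printout.
Step 5: x = (2*37 + 11) mod 91 = 85 — agrees with the printout.
Step 6: x = (2*85 + 11) mod 91 = 90 — checks out.
Step 7: x = (2*90 + 11) mod 91 = 9 — matches.
Step 8: x = (2*9 + 11) mod 91 = 29 — same as recorded.
Step 9: x = (2*29 + 11) mod 91 = 69 — in agreement.
Step 10: x = (2*69 + 11) mod 91 = 58 — no discrepancy.
Step 11: x = (2*58 + 11) mod 91 = 36 — checks out.
Step 12: x = (2*36 + 11) mod 91 = 83 — same as recorded.
Step 13: x = (2*83 + 11) mod 91 = 86 — consistent with the printout.
All steps check out; nothing to correct.

no error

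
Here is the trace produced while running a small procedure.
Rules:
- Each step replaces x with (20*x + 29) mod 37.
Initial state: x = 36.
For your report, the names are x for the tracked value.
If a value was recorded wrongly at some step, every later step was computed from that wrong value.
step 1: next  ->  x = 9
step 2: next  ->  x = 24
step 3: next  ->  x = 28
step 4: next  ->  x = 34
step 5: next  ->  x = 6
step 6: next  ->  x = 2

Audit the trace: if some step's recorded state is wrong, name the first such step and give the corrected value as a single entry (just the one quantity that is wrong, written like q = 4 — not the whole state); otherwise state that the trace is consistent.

step 1: x = (20*36 + 29) mod 37 = 9 -> consistent with the trace
step 2: x = (20*9 + 29) mod 37 = 24 -> in agreement
step 3: x = (20*24 + 29) mod 37 = 28 -> same as recorded
step 4: x = (20*28 + 29) mod 37 = 34 -> matches
step 5: x = (20*34 + 29) mod 37 = 6 -> exactly as logged
step 6: x = (20*6 + 29) mod 37 = 1 -> the entry is off here
The audit stops at step 6: the recorded entry is wrong and should be x = 1.

step 6, x = 1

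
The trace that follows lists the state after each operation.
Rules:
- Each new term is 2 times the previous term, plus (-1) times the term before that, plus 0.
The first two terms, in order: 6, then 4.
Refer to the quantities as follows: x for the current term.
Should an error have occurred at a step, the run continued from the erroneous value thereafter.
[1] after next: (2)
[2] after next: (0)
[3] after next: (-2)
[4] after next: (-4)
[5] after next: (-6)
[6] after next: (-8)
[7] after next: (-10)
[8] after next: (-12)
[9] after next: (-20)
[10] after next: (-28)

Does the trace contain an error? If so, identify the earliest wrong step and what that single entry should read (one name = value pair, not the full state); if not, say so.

step 9, x = -14

Recomputing the run from the initial state:
step 1: x = 2
step 2: x = 0
step 3: x = -2
step 4: x = -4
step 5: x = -6
step 6: x = -8
step 7: x = -10
step 8: x = -12
step 9: x = -14
step 10: x = -16
The first disagreement with the trace is at step 9, where the value should be x = -14.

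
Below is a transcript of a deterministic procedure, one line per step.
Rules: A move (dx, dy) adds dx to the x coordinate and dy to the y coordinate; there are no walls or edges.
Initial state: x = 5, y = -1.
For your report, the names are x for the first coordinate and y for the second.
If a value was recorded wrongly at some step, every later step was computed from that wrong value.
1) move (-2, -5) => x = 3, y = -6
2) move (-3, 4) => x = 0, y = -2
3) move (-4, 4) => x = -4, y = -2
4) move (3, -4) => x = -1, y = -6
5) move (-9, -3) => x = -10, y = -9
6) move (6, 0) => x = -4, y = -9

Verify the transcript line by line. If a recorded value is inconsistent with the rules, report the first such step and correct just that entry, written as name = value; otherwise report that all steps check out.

step 3, y = 2

Recomputing the run from the initial state:
step 1: x = 3, y = -6
step 2: x = 0, y = -2
step 3: x = -4, y = 2
step 4: x = -1, y = -2
step 5: x = -10, y = -5
step 6: x = -4, y = -5
The first disagreement with the transcript is at step 3, where the value should be y = 2.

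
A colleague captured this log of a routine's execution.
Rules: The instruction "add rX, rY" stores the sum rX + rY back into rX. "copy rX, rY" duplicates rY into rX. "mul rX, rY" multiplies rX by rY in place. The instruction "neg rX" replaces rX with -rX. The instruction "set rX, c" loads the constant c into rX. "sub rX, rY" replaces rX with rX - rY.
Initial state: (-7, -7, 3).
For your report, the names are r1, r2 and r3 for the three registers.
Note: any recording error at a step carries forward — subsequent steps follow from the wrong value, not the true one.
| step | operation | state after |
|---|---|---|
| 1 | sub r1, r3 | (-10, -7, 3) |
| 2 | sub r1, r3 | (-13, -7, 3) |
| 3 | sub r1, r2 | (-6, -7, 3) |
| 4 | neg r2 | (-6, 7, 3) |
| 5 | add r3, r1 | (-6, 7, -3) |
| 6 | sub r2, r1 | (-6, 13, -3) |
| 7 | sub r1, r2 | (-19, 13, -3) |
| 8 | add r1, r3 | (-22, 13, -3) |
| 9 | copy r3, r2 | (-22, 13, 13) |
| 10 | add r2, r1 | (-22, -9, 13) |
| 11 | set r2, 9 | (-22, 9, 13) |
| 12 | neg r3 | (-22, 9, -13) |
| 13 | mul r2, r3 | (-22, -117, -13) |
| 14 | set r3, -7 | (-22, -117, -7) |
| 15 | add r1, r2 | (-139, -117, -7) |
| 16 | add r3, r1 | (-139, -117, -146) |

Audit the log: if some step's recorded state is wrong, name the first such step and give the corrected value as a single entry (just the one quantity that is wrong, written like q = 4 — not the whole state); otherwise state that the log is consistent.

no error

Recomputing the run from the initial state:
step 1: r1 = -10, r2 = -7, r3 = 3
step 2: r1 = -13, r2 = -7, r3 = 3
step 3: r1 = -6, r2 = -7, r3 = 3
step 4: r1 = -6, r2 = 7, r3 = 3
step 5: r1 = -6, r2 = 7, r3 = -3
step 6: r1 = -6, r2 = 13, r3 = -3
step 7: r1 = -19, r2 = 13, r3 = -3
step 8: r1 = -22, r2 = 13, r3 = -3
step 9: r1 = -22, r2 = 13, r3 = 13
step 10: r1 = -22, r2 = -9, r3 = 13
step 11: r1 = -22, r2 = 9, r3 = 13
step 12: r1 = -22, r2 = 9, r3 = -13
step 13: r1 = -22, r2 = -117, r3 = -13
step 14: r1 = -22, r2 = -117, r3 = -7
step 15: r1 = -139, r2 = -117, r3 = -7
step 16: r1 = -139, r2 = -117, r3 = -146
This matches the log at every step.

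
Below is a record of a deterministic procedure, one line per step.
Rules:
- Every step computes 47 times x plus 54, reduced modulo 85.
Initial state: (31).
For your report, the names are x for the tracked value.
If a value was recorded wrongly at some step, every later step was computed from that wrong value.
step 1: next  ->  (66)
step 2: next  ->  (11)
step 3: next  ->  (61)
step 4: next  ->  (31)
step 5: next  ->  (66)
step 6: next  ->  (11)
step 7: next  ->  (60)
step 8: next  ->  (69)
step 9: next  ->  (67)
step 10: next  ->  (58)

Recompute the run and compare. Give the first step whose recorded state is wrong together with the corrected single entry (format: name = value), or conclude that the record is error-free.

Step 1: x = (47*31 + 54) mod 85 = 66 — no discrepancy.
Step 2: x = (47*66 + 54) mod 85 = 11 — exactly as logged.
Step 3: x = (47*11 + 54) mod 85 = 61 — in agreement.
Step 4: x = (47*61 + 54) mod 85 = 31 — verified.
Step 5: x = (47*31 + 54) mod 85 = 66 — in agreement.
Step 6: x = (47*66 + 54) mod 85 = 11 — in agreement.
Step 7: x = (47*11 + 54) mod 85 = 61 — not what was recorded.
Step 7 is the first one off; corrected, x = 61.

step 7, x = 61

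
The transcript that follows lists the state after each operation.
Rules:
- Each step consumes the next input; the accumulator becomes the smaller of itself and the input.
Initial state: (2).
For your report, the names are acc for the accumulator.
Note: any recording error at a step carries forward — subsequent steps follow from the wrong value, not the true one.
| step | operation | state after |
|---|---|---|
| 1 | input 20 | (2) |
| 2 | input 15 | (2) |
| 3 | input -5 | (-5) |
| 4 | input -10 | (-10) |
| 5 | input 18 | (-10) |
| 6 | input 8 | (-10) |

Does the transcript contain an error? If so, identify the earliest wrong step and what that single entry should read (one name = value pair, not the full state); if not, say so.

Recomputing the run from the initial state:
step 1: acc = 2
step 2: acc = 2
step 3: acc = -5
step 4: acc = -10
step 5: acc = -10
step 6: acc = -10
This matches the transcript at every step.

no error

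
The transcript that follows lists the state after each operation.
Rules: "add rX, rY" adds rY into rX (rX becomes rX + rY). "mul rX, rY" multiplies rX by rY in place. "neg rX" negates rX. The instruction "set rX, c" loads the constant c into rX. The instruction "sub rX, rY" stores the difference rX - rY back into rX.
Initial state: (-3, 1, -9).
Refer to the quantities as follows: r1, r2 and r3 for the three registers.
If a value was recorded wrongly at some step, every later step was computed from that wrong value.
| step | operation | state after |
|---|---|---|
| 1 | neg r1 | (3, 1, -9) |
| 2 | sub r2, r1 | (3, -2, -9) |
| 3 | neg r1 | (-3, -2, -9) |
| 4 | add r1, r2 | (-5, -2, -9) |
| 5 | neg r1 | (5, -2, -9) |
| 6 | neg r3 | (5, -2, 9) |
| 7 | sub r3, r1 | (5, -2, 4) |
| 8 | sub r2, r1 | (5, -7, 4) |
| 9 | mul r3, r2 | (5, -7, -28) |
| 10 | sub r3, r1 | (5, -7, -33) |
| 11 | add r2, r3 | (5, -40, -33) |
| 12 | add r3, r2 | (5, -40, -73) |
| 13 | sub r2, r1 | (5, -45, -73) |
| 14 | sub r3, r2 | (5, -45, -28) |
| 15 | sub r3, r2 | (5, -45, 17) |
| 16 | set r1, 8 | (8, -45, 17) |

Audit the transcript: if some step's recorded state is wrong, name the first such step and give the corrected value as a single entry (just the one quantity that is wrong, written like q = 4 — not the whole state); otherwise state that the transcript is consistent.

no error

step 1: r1 = -(-3) = 3 -> consistent with the transcript
step 2: r2 = 1 - 3 = -2 -> confirmed correct
step 3: r1 = -(3) = -3 -> verified
step 4: r1 = -3 + -2 = -5 -> same as recorded
step 5: r1 = -(-5) = 5 -> verified
step 6: r3 = -(-9) = 9 -> exactly as logged
step 7: r3 = 9 - 5 = 4 -> exactly as logged
step 8: r2 = -2 - 5 = -7 -> no discrepancy
step 9: r3 = 4 * -7 = -28 -> same as recorded
step 10: r3 = -28 - 5 = -33 -> same as recorded
step 11: r2 = -7 + -33 = -40 -> consistent with the transcript
step 12: r3 = -33 + -40 = -73 -> matches
step 13: r2 = -40 - 5 = -45 -> checks out
step 14: r3 = -73 - -45 = -28 -> verified
step 15: r3 = -28 - -45 = 17 -> same as recorded
step 16: r1 = 8 -> consistent with the transcript
No step deviates from the rules.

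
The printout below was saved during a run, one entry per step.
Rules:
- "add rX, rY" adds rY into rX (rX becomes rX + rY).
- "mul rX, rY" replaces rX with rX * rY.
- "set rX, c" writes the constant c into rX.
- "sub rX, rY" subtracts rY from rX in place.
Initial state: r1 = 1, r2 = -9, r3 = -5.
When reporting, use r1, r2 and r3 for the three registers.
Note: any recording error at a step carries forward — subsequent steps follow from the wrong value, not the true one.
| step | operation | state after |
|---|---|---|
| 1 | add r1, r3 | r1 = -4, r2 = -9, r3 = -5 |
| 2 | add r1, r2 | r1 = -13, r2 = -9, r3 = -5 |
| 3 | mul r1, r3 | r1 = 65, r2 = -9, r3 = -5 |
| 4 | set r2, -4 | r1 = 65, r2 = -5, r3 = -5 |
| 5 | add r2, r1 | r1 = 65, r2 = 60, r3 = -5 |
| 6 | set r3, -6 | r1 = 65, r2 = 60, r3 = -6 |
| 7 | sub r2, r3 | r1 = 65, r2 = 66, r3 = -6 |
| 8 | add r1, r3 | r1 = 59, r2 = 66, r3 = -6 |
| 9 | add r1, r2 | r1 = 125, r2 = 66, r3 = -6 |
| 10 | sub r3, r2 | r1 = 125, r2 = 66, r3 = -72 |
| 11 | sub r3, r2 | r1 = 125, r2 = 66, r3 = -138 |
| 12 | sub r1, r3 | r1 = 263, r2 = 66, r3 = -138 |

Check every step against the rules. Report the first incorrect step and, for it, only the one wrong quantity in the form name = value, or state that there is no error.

step 4, r2 = -4

step 1: r1 = 1 + -5 = -4 -> confirmed correct
step 2: r1 = -4 + -9 = -13 -> same as recorded
step 3: r1 = -13 * -5 = 65 -> agrees with the printout
step 4: r2 = -4 -> not what was recorded
So the first discrepancy is step 4, where the right value is r2 = -4.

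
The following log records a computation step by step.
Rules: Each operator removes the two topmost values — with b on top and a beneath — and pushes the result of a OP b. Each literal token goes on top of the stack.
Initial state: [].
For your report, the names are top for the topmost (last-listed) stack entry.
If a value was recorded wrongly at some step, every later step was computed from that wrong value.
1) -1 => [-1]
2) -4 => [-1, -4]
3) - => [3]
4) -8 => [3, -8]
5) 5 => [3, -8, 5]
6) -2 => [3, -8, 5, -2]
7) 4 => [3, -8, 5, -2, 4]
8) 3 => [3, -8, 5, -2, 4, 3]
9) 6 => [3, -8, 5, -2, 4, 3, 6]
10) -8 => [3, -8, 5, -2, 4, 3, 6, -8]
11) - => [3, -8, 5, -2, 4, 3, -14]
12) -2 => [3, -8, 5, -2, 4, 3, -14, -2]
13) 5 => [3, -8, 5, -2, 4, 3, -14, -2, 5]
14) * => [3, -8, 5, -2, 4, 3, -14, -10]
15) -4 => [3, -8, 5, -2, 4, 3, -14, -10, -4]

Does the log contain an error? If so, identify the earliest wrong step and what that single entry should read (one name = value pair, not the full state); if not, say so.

step 11, top = 14

Recomputing the run from the initial state:
step 1: [-1]
step 2: [-1, -4]
step 3: [3]
step 4: [3, -8]
step 5: [3, -8, 5]
step 6: [3, -8, 5, -2]
step 7: [3, -8, 5, -2, 4]
step 8: [3, -8, 5, -2, 4, 3]
step 9: [3, -8, 5, -2, 4, 3, 6]
step 10: [3, -8, 5, -2, 4, 3, 6, -8]
step 11: [3, -8, 5, -2, 4, 3, 14]
step 12: [3, -8, 5, -2, 4, 3, 14, -2]
step 13: [3, -8, 5, -2, 4, 3, 14, -2, 5]
step 14: [3, -8, 5, -2, 4, 3, 14, -10]
step 15: [3, -8, 5, -2, 4, 3, 14, -10, -4]
The first disagreement with the log is at step 11, where the value should be top = 14.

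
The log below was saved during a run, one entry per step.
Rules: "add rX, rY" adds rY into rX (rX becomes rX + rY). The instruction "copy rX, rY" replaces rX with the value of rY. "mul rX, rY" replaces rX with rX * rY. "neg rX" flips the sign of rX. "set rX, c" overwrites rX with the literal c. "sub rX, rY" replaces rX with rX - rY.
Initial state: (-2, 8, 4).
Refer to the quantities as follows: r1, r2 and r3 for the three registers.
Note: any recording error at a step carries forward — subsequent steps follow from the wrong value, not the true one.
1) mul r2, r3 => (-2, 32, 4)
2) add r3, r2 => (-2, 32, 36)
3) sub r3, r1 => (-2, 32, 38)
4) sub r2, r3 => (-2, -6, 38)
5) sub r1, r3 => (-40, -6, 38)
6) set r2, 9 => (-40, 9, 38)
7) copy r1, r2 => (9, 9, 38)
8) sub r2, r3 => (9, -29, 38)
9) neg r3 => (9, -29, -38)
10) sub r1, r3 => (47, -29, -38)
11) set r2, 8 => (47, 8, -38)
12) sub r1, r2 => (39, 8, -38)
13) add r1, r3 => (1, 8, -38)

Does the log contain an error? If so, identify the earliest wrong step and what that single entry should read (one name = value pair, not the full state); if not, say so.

no error

step 1: r2 = 8 * 4 = 32 -> same as recorded
step 2: r3 = 4 + 32 = 36 -> exactly as logged
step 3: r3 = 36 - -2 = 38 -> exactly as logged
step 4: r2 = 32 - 38 = -6 -> checks out
step 5: r1 = -2 - 38 = -40 -> matches
step 6: r2 = 9 -> in agreement
step 7: r1 = 9 -> exactly as logged
step 8: r2 = 9 - 38 = -29 -> consistent with the log
step 9: r3 = -(38) = -38 -> matches
step 10: r1 = 9 - -38 = 47 -> consistent with the log
step 11: r2 = 8 -> verified
step 12: r1 = 47 - 8 = 39 -> consistent with the log
step 13: r1 = 39 + -38 = 1 -> no discrepancy
The recomputation confirms every line.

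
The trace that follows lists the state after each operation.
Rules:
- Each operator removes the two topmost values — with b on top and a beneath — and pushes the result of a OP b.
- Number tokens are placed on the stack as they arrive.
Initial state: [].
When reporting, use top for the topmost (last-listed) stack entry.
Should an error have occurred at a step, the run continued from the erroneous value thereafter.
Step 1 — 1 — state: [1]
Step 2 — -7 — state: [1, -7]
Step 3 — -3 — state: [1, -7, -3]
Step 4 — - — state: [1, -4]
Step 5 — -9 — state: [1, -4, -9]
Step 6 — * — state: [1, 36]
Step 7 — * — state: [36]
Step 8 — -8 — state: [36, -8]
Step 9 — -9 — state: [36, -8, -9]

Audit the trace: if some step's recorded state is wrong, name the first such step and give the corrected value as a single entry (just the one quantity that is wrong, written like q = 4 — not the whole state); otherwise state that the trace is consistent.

step 1: push 1: top = 1 -> agrees with the trace
step 2: push -7: top = -7 -> agrees with the trace
step 3: push -3: top = -3 -> no discrepancy
step 4: -7 - -3 = -4 -> in agreement
step 5: push -9: top = -9 -> in agreement
step 6: -4 * -9 = 36 -> consistent with the trace
step 7: 1 * 36 = 36 -> same as recorded
step 8: push -8: top = -8 -> verified
step 9: push -9: top = -9 -> agrees with the trace
The recomputation confirms every line.

no error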